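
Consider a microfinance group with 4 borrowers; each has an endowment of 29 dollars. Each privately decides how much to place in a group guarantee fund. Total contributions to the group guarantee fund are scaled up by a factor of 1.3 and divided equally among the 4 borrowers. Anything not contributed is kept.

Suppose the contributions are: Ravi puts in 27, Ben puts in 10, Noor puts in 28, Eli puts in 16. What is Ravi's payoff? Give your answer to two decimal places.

Total contributed: 27 + 10 + 28 + 16 = 81.
Each receives 1.3 × 81 / 4 = 26.33 from the group guarantee fund.
Ravi keeps 29 − 27 = 2, so Ravi's payoff is 2 + 26.33 = 28.33.

28.33 dollars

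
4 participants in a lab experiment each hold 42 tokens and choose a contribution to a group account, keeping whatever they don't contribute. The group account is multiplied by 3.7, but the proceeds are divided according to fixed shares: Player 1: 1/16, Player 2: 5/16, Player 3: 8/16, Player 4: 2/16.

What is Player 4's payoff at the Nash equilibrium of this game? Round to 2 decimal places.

For player j, contributing a unit is worthwhile iff 3.7 × (j's share) ≥ 1, i.e. iff j's share is at least 0.2703.
Player 2 and Player 3 are above the threshold, contributing 42 each; the remaining 2 contribute 0. Total contributed: 84.
Player 4 keeps 42 and receives 3.7 × 84 × 2/16 = 38.85 from the group account, for a payoff of 80.85.

80.85 tokens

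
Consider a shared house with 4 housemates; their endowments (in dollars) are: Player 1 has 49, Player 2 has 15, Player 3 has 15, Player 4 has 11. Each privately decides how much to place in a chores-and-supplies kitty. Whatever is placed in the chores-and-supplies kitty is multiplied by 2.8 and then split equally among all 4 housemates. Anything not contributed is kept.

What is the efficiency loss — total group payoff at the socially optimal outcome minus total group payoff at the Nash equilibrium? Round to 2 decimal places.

162.00 dollars

The private return per contributed unit is 2.8/4 = 0.7000 < 1 for every player regardless of endowment, so the Nash equilibrium is zero contribution and the group total is Σ E_j = 49 + 15 + 15 + 11 = 90.
Each contributed unit returns 2.800 to the group, so the social optimum is full contribution by everyone: group total = 2.800 × 90 = 252.00.
Efficiency loss = (2.800 − 1) × 90 = 162.00.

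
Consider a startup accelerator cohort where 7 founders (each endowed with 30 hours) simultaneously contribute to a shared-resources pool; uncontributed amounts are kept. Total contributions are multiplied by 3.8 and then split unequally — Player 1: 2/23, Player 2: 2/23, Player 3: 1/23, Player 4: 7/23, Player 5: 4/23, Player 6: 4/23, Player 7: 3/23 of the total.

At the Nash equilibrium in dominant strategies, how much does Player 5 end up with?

49.83 hours

Player j's private return per contributed unit is 3.8 × (j's share). Contributing is weakly dominant for j when that share is at least 1/3.8 = 0.2632, and contributing 0 is dominant otherwise.
Only Player 4 (7/23) clears that bar, contributing 30; the remaining 6 contribute 0. Total contributed: 30.
Player 5 keeps 30 and receives 3.8 × 30 × 4/23 = 19.83 from the shared-resources pool, for a payoff of 49.83.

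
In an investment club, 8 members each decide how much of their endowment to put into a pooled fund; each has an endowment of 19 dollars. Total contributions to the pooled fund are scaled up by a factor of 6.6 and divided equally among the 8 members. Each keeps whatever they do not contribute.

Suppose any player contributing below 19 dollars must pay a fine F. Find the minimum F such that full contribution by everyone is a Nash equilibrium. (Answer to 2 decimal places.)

Given the others contribute fully, the best deviation is to contribute 0 (any partial contribution still incurs the fine and gives up units whose private return 0.8250 is below 1).
Deviating from 19 to 0 saves 19 dollars but forfeits the deviator's share of the drop in the pooled fund: 6.6/8 × 19 = 15.67.
So the deviation gain is 19 − 15.67 = 3.33, and the fine must be at least 3.33 dollars to wipe it out.

3.33 dollars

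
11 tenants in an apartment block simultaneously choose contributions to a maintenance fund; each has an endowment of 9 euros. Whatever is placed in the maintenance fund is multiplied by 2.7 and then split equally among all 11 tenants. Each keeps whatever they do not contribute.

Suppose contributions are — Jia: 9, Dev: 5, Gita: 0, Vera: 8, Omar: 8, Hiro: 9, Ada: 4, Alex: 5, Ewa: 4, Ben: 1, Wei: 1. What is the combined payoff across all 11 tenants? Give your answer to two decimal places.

190.80 euros

Total contributed: 9 + 5 + 0 + 8 + 8 + 9 + 4 + 5 + 4 + 1 + 1 = 54; total kept: 11 × 9 − 54 = 45.
The maintenance fund pays out 2.7 × 54 = 145.80 in aggregate.
Group total = 45 + 145.80 = 190.80.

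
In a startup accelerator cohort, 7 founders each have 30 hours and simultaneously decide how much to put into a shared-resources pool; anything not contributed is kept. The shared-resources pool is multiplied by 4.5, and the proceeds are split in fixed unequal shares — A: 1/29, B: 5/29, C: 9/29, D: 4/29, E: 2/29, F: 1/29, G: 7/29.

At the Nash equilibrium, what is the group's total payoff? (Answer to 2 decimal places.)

A player with share s gets back 4.5·s per unit contributed, so full contribution is dominant for anyone with s > 1/4.5 = 0.2222 and zero contribution is dominant for anyone below.
C and G are above the threshold, contributing 30 each; the remaining 5 contribute 0. Total contributed: 60.
The shared-resources pool pays out 4.5 × 60 = 270.00 in total (split across the unequal shares, but the aggregate is all that matters for the group sum).
The 5 free-riders keep 30 each, adding 150. Group total = 150 + 270.00 = 420.00.

420.00 hours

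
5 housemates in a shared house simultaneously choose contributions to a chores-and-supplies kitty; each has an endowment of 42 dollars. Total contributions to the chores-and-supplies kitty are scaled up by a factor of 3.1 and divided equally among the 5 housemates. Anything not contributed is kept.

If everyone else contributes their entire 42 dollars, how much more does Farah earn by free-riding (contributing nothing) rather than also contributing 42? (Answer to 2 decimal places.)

15.96 dollars

Switching from a contribution of 42 to 0 lets Farah keep an extra 42 dollars, but lowers the chores-and-supplies kitty by 42, which costs Farah their own share of that drop: 3.1/5 × 42 = 26.04.
Net gain = 42 − 26.04 = 15.96. The private return per contributed unit (0.6200) is below 1, so free-riding is indeed the best response regardless of what the others do.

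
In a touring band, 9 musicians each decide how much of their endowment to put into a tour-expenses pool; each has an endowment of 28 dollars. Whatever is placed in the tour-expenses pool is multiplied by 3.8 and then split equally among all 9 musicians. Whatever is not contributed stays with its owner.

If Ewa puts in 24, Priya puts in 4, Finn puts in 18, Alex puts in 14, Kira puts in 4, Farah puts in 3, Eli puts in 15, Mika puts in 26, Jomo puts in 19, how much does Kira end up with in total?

77.62 dollars

Total contributed: 24 + 4 + 18 + 14 + 4 + 3 + 15 + 26 + 19 = 127.
Each receives 3.8 × 127 / 9 = 53.62 from the tour-expenses pool.
Kira keeps 28 − 4 = 24, so Kira's payoff is 24 + 53.62 = 77.62.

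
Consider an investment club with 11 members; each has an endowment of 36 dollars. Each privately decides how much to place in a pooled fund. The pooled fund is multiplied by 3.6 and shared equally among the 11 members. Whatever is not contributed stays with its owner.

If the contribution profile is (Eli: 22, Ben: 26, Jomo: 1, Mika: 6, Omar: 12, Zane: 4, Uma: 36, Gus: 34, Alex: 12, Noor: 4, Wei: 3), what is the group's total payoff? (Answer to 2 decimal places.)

Total contributed: 22 + 26 + 1 + 6 + 12 + 4 + 36 + 34 + 12 + 4 + 3 = 160; total kept: 11 × 36 − 160 = 236.
The pooled fund pays out 3.6 × 160 = 576.00 in aggregate.
Group total = 236 + 576.00 = 812.00.

812.00 dollars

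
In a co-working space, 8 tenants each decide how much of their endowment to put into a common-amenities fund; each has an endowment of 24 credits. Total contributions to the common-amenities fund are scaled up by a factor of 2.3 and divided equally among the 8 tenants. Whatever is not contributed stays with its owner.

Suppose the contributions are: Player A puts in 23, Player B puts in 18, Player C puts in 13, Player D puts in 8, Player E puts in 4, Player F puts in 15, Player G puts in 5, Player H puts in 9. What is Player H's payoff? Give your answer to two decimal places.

Total contributed: 23 + 18 + 13 + 8 + 4 + 15 + 5 + 9 = 95.
Each receives 2.3 × 95 / 8 = 27.31 from the common-amenities fund.
Player H keeps 24 − 9 = 15, so Player H's payoff is 15 + 27.31 = 42.31.

42.31 credits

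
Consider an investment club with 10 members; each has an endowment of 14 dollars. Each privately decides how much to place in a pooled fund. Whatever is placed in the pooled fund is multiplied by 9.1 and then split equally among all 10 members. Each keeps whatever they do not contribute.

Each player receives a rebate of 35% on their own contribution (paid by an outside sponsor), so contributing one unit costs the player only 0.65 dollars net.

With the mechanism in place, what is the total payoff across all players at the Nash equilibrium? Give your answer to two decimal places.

1323.00 dollars

Under the mechanism each unit contributed yields (9.1/10) / 0.65 = 1.4000 back to its contributor per unit of net cost, which exceeds 1, making full contribution the dominant choice for everyone.
So the Nash equilibrium is full contribution by all 10; the group earns 10 × (14 × 0.35 + 9.1 × 14) = 1323.00.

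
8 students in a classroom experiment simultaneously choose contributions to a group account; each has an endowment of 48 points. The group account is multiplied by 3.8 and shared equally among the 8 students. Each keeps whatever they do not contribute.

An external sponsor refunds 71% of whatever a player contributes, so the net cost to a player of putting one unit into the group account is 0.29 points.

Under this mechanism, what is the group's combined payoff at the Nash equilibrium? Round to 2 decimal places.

Under the mechanism each unit contributed yields (3.8/8) / 0.29 = 1.6379 back to its contributor per unit of net cost, which exceeds 1, making full contribution the dominant choice for everyone.
At the Nash equilibrium everyone contributes 48. Group total payoff = 8 × (48 × 0.71 + 3.8 × 48) = 1731.84.

1731.84 points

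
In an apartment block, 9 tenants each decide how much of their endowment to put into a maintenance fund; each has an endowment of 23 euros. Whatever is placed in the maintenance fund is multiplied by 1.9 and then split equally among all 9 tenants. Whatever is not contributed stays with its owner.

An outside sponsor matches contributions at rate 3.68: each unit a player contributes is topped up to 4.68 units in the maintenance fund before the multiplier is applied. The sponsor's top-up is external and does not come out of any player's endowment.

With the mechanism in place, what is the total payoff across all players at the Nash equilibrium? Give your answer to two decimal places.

207.00 euros

The effective private return is 1.9 × 4.68 / 9 = 0.9880, which is still under 1, so the mechanism doesn't change anyone's dominant strategy: zero contribution.
Everyone keeps their endowment and the group total is 9 × 23 = 207.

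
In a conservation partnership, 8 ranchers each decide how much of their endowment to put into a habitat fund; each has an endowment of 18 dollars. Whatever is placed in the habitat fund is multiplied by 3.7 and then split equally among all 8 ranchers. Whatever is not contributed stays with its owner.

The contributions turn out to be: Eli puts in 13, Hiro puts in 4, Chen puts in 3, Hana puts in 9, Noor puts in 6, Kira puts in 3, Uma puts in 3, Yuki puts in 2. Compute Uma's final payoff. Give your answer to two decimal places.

34.89 dollars

Total contributed: 13 + 4 + 3 + 9 + 6 + 3 + 3 + 2 = 43.
Each receives 3.7 × 43 / 8 = 19.89 from the habitat fund.
Uma keeps 18 − 3 = 15, so Uma's payoff is 15 + 19.89 = 34.89.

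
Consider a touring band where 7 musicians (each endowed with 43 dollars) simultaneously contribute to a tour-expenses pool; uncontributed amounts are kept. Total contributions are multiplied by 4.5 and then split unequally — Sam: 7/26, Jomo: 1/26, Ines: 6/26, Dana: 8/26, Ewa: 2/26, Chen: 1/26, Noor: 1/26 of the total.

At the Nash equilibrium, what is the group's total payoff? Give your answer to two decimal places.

Each unit j contributes comes back to j as 4.5 × (j's share), so j prefers to contribute only if that share exceeds 1/4.5 = 0.2222; otherwise keeping the unit dominates.
Sam, Ines and Dana clear that bar, contributing 43 each; the remaining 4 contribute 0. Total contributed: 129.
The tour-expenses pool pays out 4.5 × 129 = 580.50 in total (split across the unequal shares, but the aggregate is all that matters for the group sum).
The 4 free-riders keep 43 each, adding 172. Group total = 172 + 580.50 = 752.50.

752.50 dollars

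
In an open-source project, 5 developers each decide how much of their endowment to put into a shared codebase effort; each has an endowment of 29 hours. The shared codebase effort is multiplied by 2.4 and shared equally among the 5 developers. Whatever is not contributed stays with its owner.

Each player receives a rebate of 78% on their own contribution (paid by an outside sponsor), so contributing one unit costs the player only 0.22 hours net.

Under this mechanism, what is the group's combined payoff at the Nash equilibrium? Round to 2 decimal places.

461.10 hours

Under the mechanism each unit contributed yields (2.4/5) / 0.22 = 2.1818 back to its contributor per unit of net cost, which exceeds 1, making full contribution the dominant choice for everyone.
So the Nash equilibrium is full contribution by all 5; the group earns 5 × (29 × 0.78 + 2.4 × 29) = 461.10.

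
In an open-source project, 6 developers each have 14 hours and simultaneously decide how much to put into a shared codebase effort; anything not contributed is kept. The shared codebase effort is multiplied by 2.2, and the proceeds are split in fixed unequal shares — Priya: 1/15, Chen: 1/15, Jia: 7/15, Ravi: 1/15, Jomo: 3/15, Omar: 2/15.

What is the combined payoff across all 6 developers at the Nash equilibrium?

100.80 hours

A player with share s gets back 2.2·s per unit contributed, so full contribution is dominant for anyone with s > 1/2.2 = 0.4545 and zero contribution is dominant for anyone below.
Only Jia (7/15) clears that bar, contributing 14; the remaining 5 contribute 0. Total contributed: 14.
The shared codebase effort pays out 2.2 × 14 = 30.80 in total (split across the unequal shares, but the aggregate is all that matters for the group sum).
The 5 free-riders keep 14 each, adding 70. Group total = 70 + 30.80 = 100.80.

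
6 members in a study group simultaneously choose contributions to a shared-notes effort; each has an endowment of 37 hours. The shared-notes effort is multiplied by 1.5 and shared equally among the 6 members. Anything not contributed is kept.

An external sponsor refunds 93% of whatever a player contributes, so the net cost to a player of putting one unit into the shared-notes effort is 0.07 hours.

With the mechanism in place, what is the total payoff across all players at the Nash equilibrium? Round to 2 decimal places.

539.46 hours

Under the mechanism each unit contributed yields (1.5/6) / 0.07 = 3.5714 back to its contributor per unit of net cost, which exceeds 1, making full contribution the dominant choice for everyone.
So the Nash equilibrium is full contribution by all 6; the group earns 6 × (37 × 0.93 + 1.5 × 37) = 539.46.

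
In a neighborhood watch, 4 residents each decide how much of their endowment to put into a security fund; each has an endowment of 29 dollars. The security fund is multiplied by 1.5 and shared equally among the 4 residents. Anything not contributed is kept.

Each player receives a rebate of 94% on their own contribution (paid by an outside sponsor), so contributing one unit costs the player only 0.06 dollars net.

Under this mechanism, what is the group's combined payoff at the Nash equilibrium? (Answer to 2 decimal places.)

Under the mechanism each unit contributed yields (1.5/4) / 0.06 = 6.2500 back to its contributor per unit of net cost, which exceeds 1, making full contribution the dominant choice for everyone.
At the Nash equilibrium everyone contributes 29. Group total payoff = 4 × (29 × 0.94 + 1.5 × 29) = 283.04.

283.04 dollars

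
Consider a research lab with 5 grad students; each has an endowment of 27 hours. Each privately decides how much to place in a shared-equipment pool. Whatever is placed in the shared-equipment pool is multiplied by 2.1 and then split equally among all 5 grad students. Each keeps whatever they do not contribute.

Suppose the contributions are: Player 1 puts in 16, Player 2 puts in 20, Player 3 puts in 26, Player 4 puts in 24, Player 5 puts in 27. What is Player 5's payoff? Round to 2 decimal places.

Total contributed: 16 + 20 + 26 + 24 + 27 = 113.
Each receives 2.1 × 113 / 5 = 47.46 from the shared-equipment pool.
Player 5 keeps 27 − 27 = 0, so Player 5's payoff is 0 + 47.46 = 47.46.

47.46 hours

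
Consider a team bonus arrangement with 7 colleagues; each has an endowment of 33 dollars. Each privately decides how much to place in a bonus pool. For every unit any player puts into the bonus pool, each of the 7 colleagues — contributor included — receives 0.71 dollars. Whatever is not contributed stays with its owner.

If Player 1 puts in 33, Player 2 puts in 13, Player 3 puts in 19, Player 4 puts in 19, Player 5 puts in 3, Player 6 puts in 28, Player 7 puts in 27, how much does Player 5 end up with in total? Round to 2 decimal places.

130.82 dollars

Total contributed: 33 + 13 + 19 + 19 + 3 + 28 + 27 = 142.
Each receives 0.71 × 142 = 100.82 from the bonus pool.
Player 5 keeps 33 − 3 = 30, so Player 5's payoff is 30 + 100.82 = 130.82.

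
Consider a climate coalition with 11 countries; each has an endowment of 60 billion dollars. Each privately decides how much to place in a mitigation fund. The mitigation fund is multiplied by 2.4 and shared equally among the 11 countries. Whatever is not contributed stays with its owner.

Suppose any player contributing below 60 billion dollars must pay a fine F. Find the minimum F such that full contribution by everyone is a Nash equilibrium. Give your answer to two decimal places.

46.91 billion dollars

Given the others contribute fully, the best deviation is to contribute 0 (any partial contribution still incurs the fine and gives up units whose private return 0.2182 is below 1).
Deviating from 60 to 0 saves 60 billion dollars but forfeits the deviator's share of the drop in the mitigation fund: 2.4/11 × 60 = 13.09.
So the deviation gain is 60 − 13.09 = 46.91, and the fine must be at least 46.91 billion dollars to wipe it out.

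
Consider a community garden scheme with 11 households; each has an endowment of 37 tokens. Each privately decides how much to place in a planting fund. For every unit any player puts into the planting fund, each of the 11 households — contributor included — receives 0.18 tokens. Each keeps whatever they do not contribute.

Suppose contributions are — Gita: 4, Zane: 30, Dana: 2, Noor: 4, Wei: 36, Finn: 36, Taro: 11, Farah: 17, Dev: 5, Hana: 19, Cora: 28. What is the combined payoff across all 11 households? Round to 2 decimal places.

595.16 tokens

Total contributed: 4 + 30 + 2 + 4 + 36 + 36 + 11 + 17 + 5 + 19 + 28 = 192; total kept: 11 × 37 − 192 = 215.
The planting fund pays out 0.18 × 11 × 192 = 380.16 in aggregate.
Group total = 215 + 380.16 = 595.16.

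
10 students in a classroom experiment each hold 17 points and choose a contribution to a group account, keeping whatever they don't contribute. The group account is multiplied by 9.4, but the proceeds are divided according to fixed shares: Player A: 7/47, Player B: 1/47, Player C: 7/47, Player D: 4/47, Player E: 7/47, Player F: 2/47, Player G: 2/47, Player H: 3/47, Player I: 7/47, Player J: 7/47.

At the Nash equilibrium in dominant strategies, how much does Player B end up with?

34.00 points

A player with share s gets back 9.4·s per unit contributed, so full contribution is dominant for anyone with s > 1/9.4 = 0.1064 and zero contribution is dominant for anyone below.
Player A, Player C, Player E, Player I and Player J clear that bar, contributing 17 each; the remaining 5 contribute 0. Total contributed: 85.
Player B keeps 17 and receives 9.4 × 85 × 1/47 = 17.00 from the group account, for a payoff of 34.00.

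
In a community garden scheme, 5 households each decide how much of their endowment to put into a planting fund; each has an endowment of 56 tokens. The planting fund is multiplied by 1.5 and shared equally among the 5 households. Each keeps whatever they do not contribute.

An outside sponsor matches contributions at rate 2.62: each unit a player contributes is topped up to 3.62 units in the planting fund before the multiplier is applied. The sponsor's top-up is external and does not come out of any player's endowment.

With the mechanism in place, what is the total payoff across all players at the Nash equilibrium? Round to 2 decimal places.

1520.40 tokens

The effective private return per unit is now 1.5 × 3.62 / 5 = 1.0860 > 1, so every player's dominant strategy flips to full contribution.
At the Nash equilibrium everyone contributes 56. Group total payoff = 1.5 × 3.62 × 280 = 1520.40.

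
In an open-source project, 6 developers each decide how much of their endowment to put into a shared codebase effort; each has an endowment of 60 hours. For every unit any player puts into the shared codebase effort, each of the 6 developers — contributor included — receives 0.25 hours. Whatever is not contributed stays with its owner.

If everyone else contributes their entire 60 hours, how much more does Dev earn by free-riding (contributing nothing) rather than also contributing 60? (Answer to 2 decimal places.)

45.00 hours

Switching from a contribution of 60 to 0 lets Dev keep an extra 60 hours, but lowers the shared codebase effort by 60, which costs Dev their own share of that drop: 0.25 × 60 = 15.00.
Net gain = 60 − 15.00 = 45.00. The private return per contributed unit (0.25) is below 1, so free-riding is indeed the best response regardless of what the others do.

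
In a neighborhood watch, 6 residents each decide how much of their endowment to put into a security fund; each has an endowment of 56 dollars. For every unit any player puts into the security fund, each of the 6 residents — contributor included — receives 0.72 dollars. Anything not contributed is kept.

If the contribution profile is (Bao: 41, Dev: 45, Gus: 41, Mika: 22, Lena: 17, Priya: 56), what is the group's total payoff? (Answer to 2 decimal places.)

1073.04 dollars

Total contributed: 41 + 45 + 41 + 22 + 17 + 56 = 222; total kept: 6 × 56 − 222 = 114.
The security fund pays out 0.72 × 6 × 222 = 959.04 in aggregate.
Group total = 114 + 959.04 = 1073.04.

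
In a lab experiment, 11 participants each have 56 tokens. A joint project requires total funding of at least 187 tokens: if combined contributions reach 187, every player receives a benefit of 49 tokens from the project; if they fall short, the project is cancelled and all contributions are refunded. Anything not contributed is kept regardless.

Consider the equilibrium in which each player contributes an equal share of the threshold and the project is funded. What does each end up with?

88 tokens

Equal share of the threshold: 187/11 = 17.
At this profile no one gains by cutting their contribution: any cut drops the total below 187, the project is cancelled, contributions are refunded, and the deviator ends with 56, which is less than 56 − 17 + 49 = 88. Contributing more than 17 just wastes the excess. So contributing exactly 17 is a best response.
Each player's payoff: 56 − 17 + 49 = 88.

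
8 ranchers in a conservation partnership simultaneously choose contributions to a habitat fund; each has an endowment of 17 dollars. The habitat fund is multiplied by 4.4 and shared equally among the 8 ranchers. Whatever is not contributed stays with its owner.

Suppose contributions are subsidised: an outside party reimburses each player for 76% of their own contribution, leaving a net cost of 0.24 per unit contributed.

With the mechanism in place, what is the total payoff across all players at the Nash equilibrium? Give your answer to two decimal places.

701.76 dollars

Under the mechanism each unit contributed yields (4.4/8) / 0.24 = 2.2917 back to its contributor per unit of net cost, which exceeds 1, making full contribution the dominant choice for everyone.
At the Nash equilibrium everyone contributes 17. Group total payoff = 8 × (17 × 0.76 + 4.4 × 17) = 701.76.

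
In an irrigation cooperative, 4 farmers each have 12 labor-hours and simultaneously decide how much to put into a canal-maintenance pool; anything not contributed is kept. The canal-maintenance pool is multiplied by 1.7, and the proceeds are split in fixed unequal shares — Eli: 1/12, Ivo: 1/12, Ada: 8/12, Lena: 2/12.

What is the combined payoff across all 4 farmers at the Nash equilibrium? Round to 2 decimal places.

56.40 labor-hours

Each unit j contributes comes back to j as 1.7 × (j's share), so j prefers to contribute only if that share exceeds 1/1.7 = 0.5882; otherwise keeping the unit dominates.
The only share above 0.5882 is Ada's 8/12, contributing 12; the remaining 3 contribute 0. Total contributed: 12.
The canal-maintenance pool pays out 1.7 × 12 = 20.40 in total (split across the unequal shares, but the aggregate is all that matters for the group sum).
The 3 free-riders keep 12 each, adding 36. Group total = 36 + 20.40 = 56.40.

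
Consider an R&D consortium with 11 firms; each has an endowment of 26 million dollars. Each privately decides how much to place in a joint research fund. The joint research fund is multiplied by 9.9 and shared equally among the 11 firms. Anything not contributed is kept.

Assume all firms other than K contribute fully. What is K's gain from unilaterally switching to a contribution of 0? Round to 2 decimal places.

2.60 million dollars

Switching from a contribution of 26 to 0 lets K keep an extra 26 million dollars, but lowers the joint research fund by 26, which costs K their own share of that drop: 9.9/11 × 26 = 23.40.
Net gain = 26 − 23.40 = 2.60. The private return per contributed unit (0.9000) is below 1, so free-riding is indeed the best response regardless of what the others do.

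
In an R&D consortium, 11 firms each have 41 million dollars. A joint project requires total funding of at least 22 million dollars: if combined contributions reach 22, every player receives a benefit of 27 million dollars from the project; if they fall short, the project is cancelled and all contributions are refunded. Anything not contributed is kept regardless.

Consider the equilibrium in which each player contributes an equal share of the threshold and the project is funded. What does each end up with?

66 million dollars

Equal share of the threshold: 22/11 = 2.
At this profile no one gains by cutting their contribution: any cut drops the total below 22, the project is cancelled, contributions are refunded, and the deviator ends with 41, which is less than 41 − 2 + 27 = 66. Contributing more than 2 just wastes the excess. So contributing exactly 2 is a best response.
Each player's payoff: 41 − 2 + 27 = 66.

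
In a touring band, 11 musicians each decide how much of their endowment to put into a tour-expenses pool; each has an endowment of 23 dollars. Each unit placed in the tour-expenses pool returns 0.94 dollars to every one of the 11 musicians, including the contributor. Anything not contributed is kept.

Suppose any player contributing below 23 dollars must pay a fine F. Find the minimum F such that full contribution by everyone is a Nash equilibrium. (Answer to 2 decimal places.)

Given the others contribute fully, the best deviation is to contribute 0 (any partial contribution still incurs the fine and gives up units whose private return 0.94 is below 1).
Deviating from 23 to 0 saves 23 dollars but forfeits the deviator's share of the drop in the tour-expenses pool: 0.94 × 23 = 21.62.
So the deviation gain is 23 − 21.62 = 1.38, and the fine must be at least 1.38 dollars to wipe it out.

1.38 dollars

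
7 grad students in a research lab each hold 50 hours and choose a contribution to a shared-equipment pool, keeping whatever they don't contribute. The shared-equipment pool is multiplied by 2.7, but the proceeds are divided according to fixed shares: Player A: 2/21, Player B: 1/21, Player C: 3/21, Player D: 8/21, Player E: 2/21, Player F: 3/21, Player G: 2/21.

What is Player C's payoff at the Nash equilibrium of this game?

69.29 hours

Each unit j contributes comes back to j as 2.7 × (j's share), so j prefers to contribute only if that share exceeds 1/2.7 = 0.3704; otherwise keeping the unit dominates.
Player D alone (share 8/21) is above the threshold, contributing 50; the remaining 6 contribute 0. Total contributed: 50.
Player C keeps 50 and receives 2.7 × 50 × 3/21 = 19.29 from the shared-equipment pool, for a payoff of 69.29.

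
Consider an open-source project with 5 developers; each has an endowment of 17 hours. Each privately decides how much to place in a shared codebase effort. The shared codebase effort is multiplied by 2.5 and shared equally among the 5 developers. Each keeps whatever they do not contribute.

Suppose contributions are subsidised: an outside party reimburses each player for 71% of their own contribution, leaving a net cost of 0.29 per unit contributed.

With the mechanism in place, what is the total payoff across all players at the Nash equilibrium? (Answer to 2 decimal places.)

The effective private return per unit is now (2.5/5) / 0.29 = 1.7241 > 1, so every player's dominant strategy flips to full contribution.
At the Nash equilibrium everyone contributes 17. Group total payoff = 5 × (17 × 0.71 + 2.5 × 17) = 272.85.

272.85 hours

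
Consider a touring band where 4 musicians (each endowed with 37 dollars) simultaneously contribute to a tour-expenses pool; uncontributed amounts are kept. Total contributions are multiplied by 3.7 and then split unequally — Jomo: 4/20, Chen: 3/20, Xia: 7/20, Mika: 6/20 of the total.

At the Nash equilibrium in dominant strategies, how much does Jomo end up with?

91.76 dollars

Each unit j contributes comes back to j as 3.7 × (j's share), so j prefers to contribute only if that share exceeds 1/3.7 = 0.2703; otherwise keeping the unit dominates.
Xia and Mika are above the threshold, contributing 37 each; the remaining 2 contribute 0. Total contributed: 74.
Jomo keeps 37 and receives 3.7 × 74 × 4/20 = 54.76 from the tour-expenses pool, for a payoff of 91.76.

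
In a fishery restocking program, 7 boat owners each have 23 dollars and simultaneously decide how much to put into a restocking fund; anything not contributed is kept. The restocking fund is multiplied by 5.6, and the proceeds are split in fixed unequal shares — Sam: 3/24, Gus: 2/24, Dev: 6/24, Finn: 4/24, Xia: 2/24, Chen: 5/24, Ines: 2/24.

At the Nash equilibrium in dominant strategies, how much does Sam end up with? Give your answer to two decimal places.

55.20 dollars

A player with share s gets back 5.6·s per unit contributed, so full contribution is dominant for anyone with s > 1/5.6 = 0.1786 and zero contribution is dominant for anyone below.
The shares above 0.1786 belong to Dev and Chen, contributing 23 each; the remaining 5 contribute 0. Total contributed: 46.
Sam keeps 23 and receives 5.6 × 46 × 3/24 = 32.20 from the restocking fund, for a payoff of 55.20.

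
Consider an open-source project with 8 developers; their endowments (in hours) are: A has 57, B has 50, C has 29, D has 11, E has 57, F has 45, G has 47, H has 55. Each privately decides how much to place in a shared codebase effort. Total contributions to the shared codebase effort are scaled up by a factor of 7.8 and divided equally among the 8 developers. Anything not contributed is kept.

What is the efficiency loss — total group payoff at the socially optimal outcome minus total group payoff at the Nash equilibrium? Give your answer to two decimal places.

The private return per contributed unit is 7.8/8 = 0.9750 < 1 for every player regardless of endowment, so the Nash equilibrium is zero contribution and the group total is Σ E_j = 57 + 50 + 29 + 11 + 57 + 45 + 47 + 55 = 351.
Each contributed unit returns 7.800 to the group, so the social optimum is full contribution by everyone: group total = 7.800 × 351 = 2737.80.
Efficiency loss = (7.800 − 1) × 351 = 2386.80.

2386.80 hours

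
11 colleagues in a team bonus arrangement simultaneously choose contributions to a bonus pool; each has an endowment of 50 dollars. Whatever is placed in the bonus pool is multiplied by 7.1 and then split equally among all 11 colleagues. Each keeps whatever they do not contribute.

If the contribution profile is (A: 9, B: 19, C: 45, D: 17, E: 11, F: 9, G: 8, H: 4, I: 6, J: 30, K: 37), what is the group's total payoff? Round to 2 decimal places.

Total contributed: 9 + 19 + 45 + 17 + 11 + 9 + 8 + 4 + 6 + 30 + 37 = 195; total kept: 11 × 50 − 195 = 355.
The bonus pool pays out 7.1 × 195 = 1384.50 in aggregate.
Group total = 355 + 1384.50 = 1739.50.

1739.50 dollars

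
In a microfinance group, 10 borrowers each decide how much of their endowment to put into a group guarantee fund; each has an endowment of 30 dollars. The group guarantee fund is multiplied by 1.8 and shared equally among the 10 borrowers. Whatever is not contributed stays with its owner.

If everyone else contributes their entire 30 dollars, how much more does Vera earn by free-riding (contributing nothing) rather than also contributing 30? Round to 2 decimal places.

24.60 dollars

Switching from a contribution of 30 to 0 lets Vera keep an extra 30 dollars, but lowers the group guarantee fund by 30, which costs Vera their own share of that drop: 1.8/10 × 30 = 5.40.
Net gain = 30 − 5.40 = 24.60. The private return per contributed unit (0.1800) is below 1, so free-riding is indeed the best response regardless of what the others do.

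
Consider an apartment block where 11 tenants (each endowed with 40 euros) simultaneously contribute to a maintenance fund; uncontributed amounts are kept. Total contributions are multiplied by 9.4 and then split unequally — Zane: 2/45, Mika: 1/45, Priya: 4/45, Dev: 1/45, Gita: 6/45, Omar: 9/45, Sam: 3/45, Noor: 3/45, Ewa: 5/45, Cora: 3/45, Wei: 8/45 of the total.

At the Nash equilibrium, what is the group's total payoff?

For player j, contributing a unit is worthwhile iff 9.4 × (j's share) ≥ 1, i.e. iff j's share is at least 0.1064.
Gita, Omar, Ewa and Wei are above the threshold, contributing 40 each; the remaining 7 contribute 0. Total contributed: 160.
The maintenance fund pays out 9.4 × 160 = 1504.00 in total (split across the unequal shares, but the aggregate is all that matters for the group sum).
The 7 free-riders keep 40 each, adding 280. Group total = 280 + 1504.00 = 1784.00.

1784.00 euros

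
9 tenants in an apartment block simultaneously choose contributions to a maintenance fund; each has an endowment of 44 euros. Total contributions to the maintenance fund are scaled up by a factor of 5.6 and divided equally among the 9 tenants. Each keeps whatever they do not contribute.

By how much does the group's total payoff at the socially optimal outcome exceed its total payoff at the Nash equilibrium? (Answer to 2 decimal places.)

Each contributed unit returns 5.6/9 = 0.6222 to its contributor — below 1 — so contributing 0 is dominant for every player. At the Nash equilibrium everyone keeps their 44, and the group total is 9 × 44 = 396.
Each contributed unit returns 5.600 to the group as a whole (0.6222 to each of 9 players), which exceeds 1, so the social optimum is full contribution: group total = 5.600 × 396 = 2217.60.
Efficiency loss = 2217.60 − 396 = 1821.60.

1821.60 euros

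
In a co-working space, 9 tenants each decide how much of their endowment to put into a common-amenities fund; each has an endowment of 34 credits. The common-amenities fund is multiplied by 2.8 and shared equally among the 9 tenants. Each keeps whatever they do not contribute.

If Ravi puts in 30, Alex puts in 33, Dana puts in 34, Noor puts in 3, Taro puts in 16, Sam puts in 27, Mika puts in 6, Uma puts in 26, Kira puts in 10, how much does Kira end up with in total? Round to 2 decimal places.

Total contributed: 30 + 33 + 34 + 3 + 16 + 27 + 6 + 26 + 10 = 185.
Each receives 2.8 × 185 / 9 = 57.56 from the common-amenities fund.
Kira keeps 34 − 10 = 24, so Kira's payoff is 24 + 57.56 = 81.56.

81.56 credits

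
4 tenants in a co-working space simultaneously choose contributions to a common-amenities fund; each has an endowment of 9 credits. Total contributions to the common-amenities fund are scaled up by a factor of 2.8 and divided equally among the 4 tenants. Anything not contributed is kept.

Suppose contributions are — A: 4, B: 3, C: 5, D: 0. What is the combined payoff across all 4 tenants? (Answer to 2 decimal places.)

Total contributed: 4 + 3 + 5 + 0 = 12; total kept: 4 × 9 − 12 = 24.
The common-amenities fund pays out 2.8 × 12 = 33.60 in aggregate.
Group total = 24 + 33.60 = 57.60.

57.60 credits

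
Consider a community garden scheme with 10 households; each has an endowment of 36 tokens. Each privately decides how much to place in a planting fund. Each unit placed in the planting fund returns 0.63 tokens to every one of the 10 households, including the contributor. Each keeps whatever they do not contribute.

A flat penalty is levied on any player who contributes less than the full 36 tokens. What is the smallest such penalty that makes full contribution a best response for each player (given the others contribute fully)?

13.32 tokens

Given the others contribute fully, the best deviation is to contribute 0 (any partial contribution still incurs the fine and gives up units whose private return 0.63 is below 1).
Deviating from 36 to 0 saves 36 tokens but forfeits the deviator's share of the drop in the planting fund: 0.63 × 36 = 22.68.
So the deviation gain is 36 − 22.68 = 13.32, and the fine must be at least 13.32 tokens to wipe it out.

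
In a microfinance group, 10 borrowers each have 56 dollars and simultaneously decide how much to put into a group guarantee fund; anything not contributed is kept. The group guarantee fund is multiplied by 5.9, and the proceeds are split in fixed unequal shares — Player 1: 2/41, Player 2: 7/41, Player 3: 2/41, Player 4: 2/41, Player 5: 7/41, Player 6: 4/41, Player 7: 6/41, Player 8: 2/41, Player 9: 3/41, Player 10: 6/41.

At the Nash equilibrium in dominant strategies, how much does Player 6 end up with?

A player with share s gets back 5.9·s per unit contributed, so full contribution is dominant for anyone with s > 1/5.9 = 0.1695 and zero contribution is dominant for anyone below.
The shares above 0.1695 belong to Player 2 and Player 5, contributing 56 each; the remaining 8 contribute 0. Total contributed: 112.
Player 6 keeps 56 and receives 5.9 × 112 × 4/41 = 64.47 from the group guarantee fund, for a payoff of 120.47.

120.47 dollars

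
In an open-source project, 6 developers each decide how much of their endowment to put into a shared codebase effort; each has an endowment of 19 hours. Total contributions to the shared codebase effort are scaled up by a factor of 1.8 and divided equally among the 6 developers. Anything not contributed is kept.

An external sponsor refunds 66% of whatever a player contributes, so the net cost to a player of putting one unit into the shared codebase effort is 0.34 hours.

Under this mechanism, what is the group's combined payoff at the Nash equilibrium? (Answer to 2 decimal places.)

The effective private return is (1.8/6) / 0.34 = 0.8824, which is still under 1, so the mechanism doesn't change anyone's dominant strategy: zero contribution.
At the Nash equilibrium no one contributes; group total payoff = 6 × 19 = 114.

114.00 hours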